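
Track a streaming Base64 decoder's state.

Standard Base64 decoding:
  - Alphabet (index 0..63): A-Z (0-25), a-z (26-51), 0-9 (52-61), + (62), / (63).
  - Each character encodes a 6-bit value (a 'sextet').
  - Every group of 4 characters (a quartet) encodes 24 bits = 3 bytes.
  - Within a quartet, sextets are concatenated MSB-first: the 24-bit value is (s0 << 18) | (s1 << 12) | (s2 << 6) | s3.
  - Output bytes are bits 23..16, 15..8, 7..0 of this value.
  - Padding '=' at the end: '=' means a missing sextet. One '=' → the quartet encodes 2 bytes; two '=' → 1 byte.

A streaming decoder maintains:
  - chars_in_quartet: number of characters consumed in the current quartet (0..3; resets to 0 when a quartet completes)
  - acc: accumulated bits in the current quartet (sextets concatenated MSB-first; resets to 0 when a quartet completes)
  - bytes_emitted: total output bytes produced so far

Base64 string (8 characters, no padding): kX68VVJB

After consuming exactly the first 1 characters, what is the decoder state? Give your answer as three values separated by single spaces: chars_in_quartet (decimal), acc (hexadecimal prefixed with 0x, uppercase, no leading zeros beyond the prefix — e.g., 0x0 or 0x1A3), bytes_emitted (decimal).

Answer: 1 0x24 0

Derivation:
After char 0 ('k'=36): chars_in_quartet=1 acc=0x24 bytes_emitted=0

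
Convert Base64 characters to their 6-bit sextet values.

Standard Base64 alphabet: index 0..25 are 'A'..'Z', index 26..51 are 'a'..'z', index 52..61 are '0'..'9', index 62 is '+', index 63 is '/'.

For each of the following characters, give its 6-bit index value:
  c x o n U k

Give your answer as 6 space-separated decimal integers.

Answer: 28 49 40 39 20 36

Derivation:
'c': a..z range, 26 + ord('c') − ord('a') = 28
'x': a..z range, 26 + ord('x') − ord('a') = 49
'o': a..z range, 26 + ord('o') − ord('a') = 40
'n': a..z range, 26 + ord('n') − ord('a') = 39
'U': A..Z range, ord('U') − ord('A') = 20
'k': a..z range, 26 + ord('k') − ord('a') = 36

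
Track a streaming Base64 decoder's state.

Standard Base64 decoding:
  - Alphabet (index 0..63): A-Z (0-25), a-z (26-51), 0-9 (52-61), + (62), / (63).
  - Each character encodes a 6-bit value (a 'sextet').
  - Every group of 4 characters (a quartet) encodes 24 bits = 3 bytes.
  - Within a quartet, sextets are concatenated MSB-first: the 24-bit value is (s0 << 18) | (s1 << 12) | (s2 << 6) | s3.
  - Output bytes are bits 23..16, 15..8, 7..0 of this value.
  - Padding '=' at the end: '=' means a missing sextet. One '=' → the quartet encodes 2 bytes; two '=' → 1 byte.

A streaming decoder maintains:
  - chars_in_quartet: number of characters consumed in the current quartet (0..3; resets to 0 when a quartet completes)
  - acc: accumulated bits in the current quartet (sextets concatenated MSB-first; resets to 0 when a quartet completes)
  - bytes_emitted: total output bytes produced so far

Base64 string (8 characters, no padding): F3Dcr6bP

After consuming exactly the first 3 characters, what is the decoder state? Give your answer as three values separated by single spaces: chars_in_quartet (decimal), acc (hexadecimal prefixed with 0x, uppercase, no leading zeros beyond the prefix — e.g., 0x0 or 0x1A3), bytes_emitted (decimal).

After char 0 ('F'=5): chars_in_quartet=1 acc=0x5 bytes_emitted=0
After char 1 ('3'=55): chars_in_quartet=2 acc=0x177 bytes_emitted=0
After char 2 ('D'=3): chars_in_quartet=3 acc=0x5DC3 bytes_emitted=0

Answer: 3 0x5DC3 0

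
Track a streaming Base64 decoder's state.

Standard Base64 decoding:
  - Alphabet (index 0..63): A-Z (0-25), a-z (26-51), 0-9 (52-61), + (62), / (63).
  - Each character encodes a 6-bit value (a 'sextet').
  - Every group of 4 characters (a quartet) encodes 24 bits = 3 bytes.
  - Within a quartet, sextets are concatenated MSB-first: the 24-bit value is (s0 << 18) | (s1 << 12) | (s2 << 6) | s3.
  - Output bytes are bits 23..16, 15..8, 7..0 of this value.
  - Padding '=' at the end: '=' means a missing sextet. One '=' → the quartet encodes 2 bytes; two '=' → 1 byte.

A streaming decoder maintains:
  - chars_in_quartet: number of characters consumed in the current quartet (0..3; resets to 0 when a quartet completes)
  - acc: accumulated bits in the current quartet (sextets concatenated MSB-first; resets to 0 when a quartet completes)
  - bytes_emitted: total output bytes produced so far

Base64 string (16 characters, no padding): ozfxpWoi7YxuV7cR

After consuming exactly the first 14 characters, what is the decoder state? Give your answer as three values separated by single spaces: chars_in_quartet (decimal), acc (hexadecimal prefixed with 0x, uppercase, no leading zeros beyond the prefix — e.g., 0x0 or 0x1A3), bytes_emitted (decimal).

Answer: 2 0x57B 9

Derivation:
After char 0 ('o'=40): chars_in_quartet=1 acc=0x28 bytes_emitted=0
After char 1 ('z'=51): chars_in_quartet=2 acc=0xA33 bytes_emitted=0
After char 2 ('f'=31): chars_in_quartet=3 acc=0x28CDF bytes_emitted=0
After char 3 ('x'=49): chars_in_quartet=4 acc=0xA337F1 -> emit A3 37 F1, reset; bytes_emitted=3
After char 4 ('p'=41): chars_in_quartet=1 acc=0x29 bytes_emitted=3
After char 5 ('W'=22): chars_in_quartet=2 acc=0xA56 bytes_emitted=3
After char 6 ('o'=40): chars_in_quartet=3 acc=0x295A8 bytes_emitted=3
After char 7 ('i'=34): chars_in_quartet=4 acc=0xA56A22 -> emit A5 6A 22, reset; bytes_emitted=6
After char 8 ('7'=59): chars_in_quartet=1 acc=0x3B bytes_emitted=6
After char 9 ('Y'=24): chars_in_quartet=2 acc=0xED8 bytes_emitted=6
After char 10 ('x'=49): chars_in_quartet=3 acc=0x3B631 bytes_emitted=6
After char 11 ('u'=46): chars_in_quartet=4 acc=0xED8C6E -> emit ED 8C 6E, reset; bytes_emitted=9
After char 12 ('V'=21): chars_in_quartet=1 acc=0x15 bytes_emitted=9
After char 13 ('7'=59): chars_in_quartet=2 acc=0x57B bytes_emitted=9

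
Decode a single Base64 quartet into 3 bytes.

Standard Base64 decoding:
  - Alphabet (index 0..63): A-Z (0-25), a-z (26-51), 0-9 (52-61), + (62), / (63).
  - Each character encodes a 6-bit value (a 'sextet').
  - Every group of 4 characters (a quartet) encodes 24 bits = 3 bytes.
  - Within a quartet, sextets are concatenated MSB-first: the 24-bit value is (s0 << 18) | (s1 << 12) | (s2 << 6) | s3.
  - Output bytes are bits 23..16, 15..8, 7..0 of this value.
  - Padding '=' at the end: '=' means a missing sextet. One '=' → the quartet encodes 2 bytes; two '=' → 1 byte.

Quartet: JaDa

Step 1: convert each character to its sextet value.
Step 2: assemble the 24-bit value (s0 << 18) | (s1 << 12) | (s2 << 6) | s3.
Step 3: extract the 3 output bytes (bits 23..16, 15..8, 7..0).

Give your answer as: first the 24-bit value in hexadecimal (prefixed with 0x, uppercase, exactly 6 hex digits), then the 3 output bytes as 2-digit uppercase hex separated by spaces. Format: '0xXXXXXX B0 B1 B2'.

Answer: 0x25A0DA 25 A0 DA

Derivation:
Sextets: J=9, a=26, D=3, a=26
24-bit: (9<<18) | (26<<12) | (3<<6) | 26
      = 0x240000 | 0x01A000 | 0x0000C0 | 0x00001A
      = 0x25A0DA
Bytes: (v>>16)&0xFF=25, (v>>8)&0xFF=A0, v&0xFF=DA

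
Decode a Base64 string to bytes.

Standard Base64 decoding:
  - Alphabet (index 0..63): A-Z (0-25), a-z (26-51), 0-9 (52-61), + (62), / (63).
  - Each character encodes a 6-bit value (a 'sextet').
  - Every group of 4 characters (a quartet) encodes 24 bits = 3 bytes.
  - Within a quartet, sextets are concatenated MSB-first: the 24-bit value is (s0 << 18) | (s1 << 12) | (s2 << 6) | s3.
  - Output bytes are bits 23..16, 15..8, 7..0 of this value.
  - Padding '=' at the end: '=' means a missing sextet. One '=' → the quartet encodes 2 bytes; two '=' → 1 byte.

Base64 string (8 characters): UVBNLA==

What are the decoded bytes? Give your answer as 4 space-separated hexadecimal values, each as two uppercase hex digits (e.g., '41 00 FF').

After char 0 ('U'=20): chars_in_quartet=1 acc=0x14 bytes_emitted=0
After char 1 ('V'=21): chars_in_quartet=2 acc=0x515 bytes_emitted=0
After char 2 ('B'=1): chars_in_quartet=3 acc=0x14541 bytes_emitted=0
After char 3 ('N'=13): chars_in_quartet=4 acc=0x51504D -> emit 51 50 4D, reset; bytes_emitted=3
After char 4 ('L'=11): chars_in_quartet=1 acc=0xB bytes_emitted=3
After char 5 ('A'=0): chars_in_quartet=2 acc=0x2C0 bytes_emitted=3
Padding '==': partial quartet acc=0x2C0 -> emit 2C; bytes_emitted=4

Answer: 51 50 4D 2C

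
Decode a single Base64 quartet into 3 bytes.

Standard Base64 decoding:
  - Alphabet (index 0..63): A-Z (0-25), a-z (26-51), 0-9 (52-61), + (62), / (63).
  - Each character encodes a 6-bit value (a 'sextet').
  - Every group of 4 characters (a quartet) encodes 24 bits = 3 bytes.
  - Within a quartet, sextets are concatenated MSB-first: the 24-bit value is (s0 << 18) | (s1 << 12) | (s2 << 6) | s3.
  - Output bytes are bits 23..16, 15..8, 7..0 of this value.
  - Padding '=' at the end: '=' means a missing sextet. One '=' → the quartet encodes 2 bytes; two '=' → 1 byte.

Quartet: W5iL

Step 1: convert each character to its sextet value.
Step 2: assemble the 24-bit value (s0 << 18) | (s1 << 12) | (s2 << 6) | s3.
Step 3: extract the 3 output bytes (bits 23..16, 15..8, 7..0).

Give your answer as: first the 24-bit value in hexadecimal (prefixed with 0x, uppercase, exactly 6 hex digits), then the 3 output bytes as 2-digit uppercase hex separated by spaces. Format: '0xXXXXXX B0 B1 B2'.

Sextets: W=22, 5=57, i=34, L=11
24-bit: (22<<18) | (57<<12) | (34<<6) | 11
      = 0x580000 | 0x039000 | 0x000880 | 0x00000B
      = 0x5B988B
Bytes: (v>>16)&0xFF=5B, (v>>8)&0xFF=98, v&0xFF=8B

Answer: 0x5B988B 5B 98 8B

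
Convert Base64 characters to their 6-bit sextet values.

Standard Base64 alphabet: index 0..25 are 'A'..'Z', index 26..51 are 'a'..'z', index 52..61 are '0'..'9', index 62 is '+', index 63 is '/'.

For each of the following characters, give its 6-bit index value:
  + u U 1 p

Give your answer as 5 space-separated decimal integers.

'+': index 62
'u': a..z range, 26 + ord('u') − ord('a') = 46
'U': A..Z range, ord('U') − ord('A') = 20
'1': 0..9 range, 52 + ord('1') − ord('0') = 53
'p': a..z range, 26 + ord('p') − ord('a') = 41

Answer: 62 46 20 53 41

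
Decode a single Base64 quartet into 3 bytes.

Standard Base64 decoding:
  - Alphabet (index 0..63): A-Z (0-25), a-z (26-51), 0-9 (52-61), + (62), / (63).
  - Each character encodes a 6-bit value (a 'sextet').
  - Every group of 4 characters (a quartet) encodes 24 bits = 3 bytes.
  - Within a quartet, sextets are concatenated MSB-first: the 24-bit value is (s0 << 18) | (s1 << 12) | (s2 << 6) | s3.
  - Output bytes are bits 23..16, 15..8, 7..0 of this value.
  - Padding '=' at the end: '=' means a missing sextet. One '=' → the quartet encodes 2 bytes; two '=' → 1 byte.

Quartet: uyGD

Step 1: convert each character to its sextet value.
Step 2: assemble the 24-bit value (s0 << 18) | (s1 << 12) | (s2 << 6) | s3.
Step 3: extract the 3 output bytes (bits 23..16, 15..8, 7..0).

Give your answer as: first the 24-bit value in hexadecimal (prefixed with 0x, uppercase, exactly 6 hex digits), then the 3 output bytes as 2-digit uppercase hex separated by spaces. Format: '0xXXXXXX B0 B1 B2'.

Sextets: u=46, y=50, G=6, D=3
24-bit: (46<<18) | (50<<12) | (6<<6) | 3
      = 0xB80000 | 0x032000 | 0x000180 | 0x000003
      = 0xBB2183
Bytes: (v>>16)&0xFF=BB, (v>>8)&0xFF=21, v&0xFF=83

Answer: 0xBB2183 BB 21 83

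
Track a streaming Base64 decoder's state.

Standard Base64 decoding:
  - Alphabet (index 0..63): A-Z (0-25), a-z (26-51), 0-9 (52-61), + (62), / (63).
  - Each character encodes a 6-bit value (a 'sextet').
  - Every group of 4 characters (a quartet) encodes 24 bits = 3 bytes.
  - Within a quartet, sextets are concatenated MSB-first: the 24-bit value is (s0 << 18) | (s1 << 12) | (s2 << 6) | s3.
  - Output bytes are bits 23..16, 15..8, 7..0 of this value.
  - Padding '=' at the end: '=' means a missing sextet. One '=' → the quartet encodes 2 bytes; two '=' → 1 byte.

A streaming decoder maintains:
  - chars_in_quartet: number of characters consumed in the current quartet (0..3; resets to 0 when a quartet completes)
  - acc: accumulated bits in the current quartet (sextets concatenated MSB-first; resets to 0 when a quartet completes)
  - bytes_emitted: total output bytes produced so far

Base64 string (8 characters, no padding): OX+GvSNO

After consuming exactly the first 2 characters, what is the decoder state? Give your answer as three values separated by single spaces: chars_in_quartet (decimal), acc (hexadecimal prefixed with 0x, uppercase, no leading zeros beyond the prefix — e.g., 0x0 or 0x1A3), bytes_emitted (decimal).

Answer: 2 0x397 0

Derivation:
After char 0 ('O'=14): chars_in_quartet=1 acc=0xE bytes_emitted=0
After char 1 ('X'=23): chars_in_quartet=2 acc=0x397 bytes_emitted=0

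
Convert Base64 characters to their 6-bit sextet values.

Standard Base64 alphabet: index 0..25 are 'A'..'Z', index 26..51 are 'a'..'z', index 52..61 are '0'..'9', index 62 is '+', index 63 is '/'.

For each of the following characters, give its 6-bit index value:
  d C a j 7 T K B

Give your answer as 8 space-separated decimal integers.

'd': a..z range, 26 + ord('d') − ord('a') = 29
'C': A..Z range, ord('C') − ord('A') = 2
'a': a..z range, 26 + ord('a') − ord('a') = 26
'j': a..z range, 26 + ord('j') − ord('a') = 35
'7': 0..9 range, 52 + ord('7') − ord('0') = 59
'T': A..Z range, ord('T') − ord('A') = 19
'K': A..Z range, ord('K') − ord('A') = 10
'B': A..Z range, ord('B') − ord('A') = 1

Answer: 29 2 26 35 59 19 10 1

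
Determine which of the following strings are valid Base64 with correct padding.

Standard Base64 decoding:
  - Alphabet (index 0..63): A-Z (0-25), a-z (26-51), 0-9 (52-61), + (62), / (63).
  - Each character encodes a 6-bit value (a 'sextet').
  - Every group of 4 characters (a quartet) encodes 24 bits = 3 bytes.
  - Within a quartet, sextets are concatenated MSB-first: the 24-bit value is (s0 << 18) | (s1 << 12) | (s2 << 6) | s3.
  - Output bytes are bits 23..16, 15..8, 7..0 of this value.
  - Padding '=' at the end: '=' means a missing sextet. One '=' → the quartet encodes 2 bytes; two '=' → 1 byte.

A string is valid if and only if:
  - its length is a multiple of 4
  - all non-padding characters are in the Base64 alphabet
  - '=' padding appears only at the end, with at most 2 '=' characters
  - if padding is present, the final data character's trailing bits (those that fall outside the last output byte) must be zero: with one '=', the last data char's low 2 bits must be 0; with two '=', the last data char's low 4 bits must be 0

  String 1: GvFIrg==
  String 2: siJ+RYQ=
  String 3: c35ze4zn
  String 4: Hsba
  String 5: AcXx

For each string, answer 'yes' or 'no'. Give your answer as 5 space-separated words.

Answer: yes yes yes yes yes

Derivation:
String 1: 'GvFIrg==' → valid
String 2: 'siJ+RYQ=' → valid
String 3: 'c35ze4zn' → valid
String 4: 'Hsba' → valid
String 5: 'AcXx' → valid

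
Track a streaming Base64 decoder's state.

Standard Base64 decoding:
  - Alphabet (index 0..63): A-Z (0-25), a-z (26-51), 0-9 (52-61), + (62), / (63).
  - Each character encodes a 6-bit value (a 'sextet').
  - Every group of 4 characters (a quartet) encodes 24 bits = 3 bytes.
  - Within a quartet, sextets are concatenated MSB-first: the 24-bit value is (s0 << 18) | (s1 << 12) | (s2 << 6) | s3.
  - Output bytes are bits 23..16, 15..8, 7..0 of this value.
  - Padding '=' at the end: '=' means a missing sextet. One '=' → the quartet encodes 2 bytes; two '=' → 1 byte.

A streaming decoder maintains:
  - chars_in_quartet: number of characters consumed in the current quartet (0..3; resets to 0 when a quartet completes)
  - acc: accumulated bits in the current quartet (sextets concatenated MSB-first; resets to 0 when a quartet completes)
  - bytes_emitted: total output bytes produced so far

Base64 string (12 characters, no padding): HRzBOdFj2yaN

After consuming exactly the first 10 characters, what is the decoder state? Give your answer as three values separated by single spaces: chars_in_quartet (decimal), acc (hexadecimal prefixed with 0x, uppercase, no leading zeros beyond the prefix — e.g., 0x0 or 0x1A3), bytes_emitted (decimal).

After char 0 ('H'=7): chars_in_quartet=1 acc=0x7 bytes_emitted=0
After char 1 ('R'=17): chars_in_quartet=2 acc=0x1D1 bytes_emitted=0
After char 2 ('z'=51): chars_in_quartet=3 acc=0x7473 bytes_emitted=0
After char 3 ('B'=1): chars_in_quartet=4 acc=0x1D1CC1 -> emit 1D 1C C1, reset; bytes_emitted=3
After char 4 ('O'=14): chars_in_quartet=1 acc=0xE bytes_emitted=3
After char 5 ('d'=29): chars_in_quartet=2 acc=0x39D bytes_emitted=3
After char 6 ('F'=5): chars_in_quartet=3 acc=0xE745 bytes_emitted=3
After char 7 ('j'=35): chars_in_quartet=4 acc=0x39D163 -> emit 39 D1 63, reset; bytes_emitted=6
After char 8 ('2'=54): chars_in_quartet=1 acc=0x36 bytes_emitted=6
After char 9 ('y'=50): chars_in_quartet=2 acc=0xDB2 bytes_emitted=6

Answer: 2 0xDB2 6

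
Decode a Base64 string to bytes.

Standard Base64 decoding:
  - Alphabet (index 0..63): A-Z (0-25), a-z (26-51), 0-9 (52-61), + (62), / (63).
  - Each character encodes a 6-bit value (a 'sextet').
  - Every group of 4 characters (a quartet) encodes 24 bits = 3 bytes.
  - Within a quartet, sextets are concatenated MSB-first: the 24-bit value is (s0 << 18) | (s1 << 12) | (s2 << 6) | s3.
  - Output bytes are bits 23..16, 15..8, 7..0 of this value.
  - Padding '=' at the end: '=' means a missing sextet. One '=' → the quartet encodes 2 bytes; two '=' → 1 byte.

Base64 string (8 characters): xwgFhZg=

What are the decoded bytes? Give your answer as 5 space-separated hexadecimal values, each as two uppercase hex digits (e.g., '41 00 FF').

After char 0 ('x'=49): chars_in_quartet=1 acc=0x31 bytes_emitted=0
After char 1 ('w'=48): chars_in_quartet=2 acc=0xC70 bytes_emitted=0
After char 2 ('g'=32): chars_in_quartet=3 acc=0x31C20 bytes_emitted=0
After char 3 ('F'=5): chars_in_quartet=4 acc=0xC70805 -> emit C7 08 05, reset; bytes_emitted=3
After char 4 ('h'=33): chars_in_quartet=1 acc=0x21 bytes_emitted=3
After char 5 ('Z'=25): chars_in_quartet=2 acc=0x859 bytes_emitted=3
After char 6 ('g'=32): chars_in_quartet=3 acc=0x21660 bytes_emitted=3
Padding '=': partial quartet acc=0x21660 -> emit 85 98; bytes_emitted=5

Answer: C7 08 05 85 98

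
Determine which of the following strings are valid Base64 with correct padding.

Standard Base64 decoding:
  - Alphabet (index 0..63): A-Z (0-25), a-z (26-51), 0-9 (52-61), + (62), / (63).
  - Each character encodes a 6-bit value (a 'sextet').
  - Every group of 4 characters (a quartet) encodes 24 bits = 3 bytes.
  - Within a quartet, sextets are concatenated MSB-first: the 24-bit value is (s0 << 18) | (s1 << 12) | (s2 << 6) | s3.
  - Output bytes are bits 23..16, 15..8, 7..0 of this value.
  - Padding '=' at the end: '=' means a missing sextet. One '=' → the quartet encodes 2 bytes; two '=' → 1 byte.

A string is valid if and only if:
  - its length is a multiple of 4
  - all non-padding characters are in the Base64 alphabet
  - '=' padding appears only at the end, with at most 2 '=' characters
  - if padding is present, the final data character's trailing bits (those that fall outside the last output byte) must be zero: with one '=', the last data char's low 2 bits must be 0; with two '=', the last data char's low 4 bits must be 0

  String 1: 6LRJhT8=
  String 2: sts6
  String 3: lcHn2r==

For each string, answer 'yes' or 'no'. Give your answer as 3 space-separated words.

String 1: '6LRJhT8=' → valid
String 2: 'sts6' → valid
String 3: 'lcHn2r==' → invalid (bad trailing bits)

Answer: yes yes no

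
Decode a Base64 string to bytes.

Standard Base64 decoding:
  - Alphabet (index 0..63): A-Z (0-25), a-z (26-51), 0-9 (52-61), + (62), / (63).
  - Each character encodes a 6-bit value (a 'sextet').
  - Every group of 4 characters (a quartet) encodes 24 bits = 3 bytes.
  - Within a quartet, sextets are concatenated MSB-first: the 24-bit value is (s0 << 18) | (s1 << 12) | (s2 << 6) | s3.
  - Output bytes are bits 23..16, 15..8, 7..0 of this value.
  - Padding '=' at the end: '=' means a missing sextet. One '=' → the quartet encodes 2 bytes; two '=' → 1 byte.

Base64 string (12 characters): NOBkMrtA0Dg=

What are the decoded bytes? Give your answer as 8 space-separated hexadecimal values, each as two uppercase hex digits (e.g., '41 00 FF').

After char 0 ('N'=13): chars_in_quartet=1 acc=0xD bytes_emitted=0
After char 1 ('O'=14): chars_in_quartet=2 acc=0x34E bytes_emitted=0
After char 2 ('B'=1): chars_in_quartet=3 acc=0xD381 bytes_emitted=0
After char 3 ('k'=36): chars_in_quartet=4 acc=0x34E064 -> emit 34 E0 64, reset; bytes_emitted=3
After char 4 ('M'=12): chars_in_quartet=1 acc=0xC bytes_emitted=3
After char 5 ('r'=43): chars_in_quartet=2 acc=0x32B bytes_emitted=3
After char 6 ('t'=45): chars_in_quartet=3 acc=0xCAED bytes_emitted=3
After char 7 ('A'=0): chars_in_quartet=4 acc=0x32BB40 -> emit 32 BB 40, reset; bytes_emitted=6
After char 8 ('0'=52): chars_in_quartet=1 acc=0x34 bytes_emitted=6
After char 9 ('D'=3): chars_in_quartet=2 acc=0xD03 bytes_emitted=6
After char 10 ('g'=32): chars_in_quartet=3 acc=0x340E0 bytes_emitted=6
Padding '=': partial quartet acc=0x340E0 -> emit D0 38; bytes_emitted=8

Answer: 34 E0 64 32 BB 40 D0 38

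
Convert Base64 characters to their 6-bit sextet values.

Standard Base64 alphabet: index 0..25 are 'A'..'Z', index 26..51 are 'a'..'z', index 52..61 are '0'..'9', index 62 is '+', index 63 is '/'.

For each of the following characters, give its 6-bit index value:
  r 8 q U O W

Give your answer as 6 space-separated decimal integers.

'r': a..z range, 26 + ord('r') − ord('a') = 43
'8': 0..9 range, 52 + ord('8') − ord('0') = 60
'q': a..z range, 26 + ord('q') − ord('a') = 42
'U': A..Z range, ord('U') − ord('A') = 20
'O': A..Z range, ord('O') − ord('A') = 14
'W': A..Z range, ord('W') − ord('A') = 22

Answer: 43 60 42 20 14 22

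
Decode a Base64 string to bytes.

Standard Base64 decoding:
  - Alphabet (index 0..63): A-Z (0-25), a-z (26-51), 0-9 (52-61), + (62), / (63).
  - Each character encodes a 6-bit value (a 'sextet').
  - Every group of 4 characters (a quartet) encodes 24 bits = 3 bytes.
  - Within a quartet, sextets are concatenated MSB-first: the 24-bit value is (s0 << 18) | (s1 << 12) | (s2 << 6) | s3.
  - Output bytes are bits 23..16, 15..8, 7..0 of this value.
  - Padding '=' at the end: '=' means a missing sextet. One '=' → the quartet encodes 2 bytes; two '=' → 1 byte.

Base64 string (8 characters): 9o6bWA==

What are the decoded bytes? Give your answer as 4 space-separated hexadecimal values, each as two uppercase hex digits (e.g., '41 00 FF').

Answer: F6 8E 9B 58

Derivation:
After char 0 ('9'=61): chars_in_quartet=1 acc=0x3D bytes_emitted=0
After char 1 ('o'=40): chars_in_quartet=2 acc=0xF68 bytes_emitted=0
After char 2 ('6'=58): chars_in_quartet=3 acc=0x3DA3A bytes_emitted=0
After char 3 ('b'=27): chars_in_quartet=4 acc=0xF68E9B -> emit F6 8E 9B, reset; bytes_emitted=3
After char 4 ('W'=22): chars_in_quartet=1 acc=0x16 bytes_emitted=3
After char 5 ('A'=0): chars_in_quartet=2 acc=0x580 bytes_emitted=3
Padding '==': partial quartet acc=0x580 -> emit 58; bytes_emitted=4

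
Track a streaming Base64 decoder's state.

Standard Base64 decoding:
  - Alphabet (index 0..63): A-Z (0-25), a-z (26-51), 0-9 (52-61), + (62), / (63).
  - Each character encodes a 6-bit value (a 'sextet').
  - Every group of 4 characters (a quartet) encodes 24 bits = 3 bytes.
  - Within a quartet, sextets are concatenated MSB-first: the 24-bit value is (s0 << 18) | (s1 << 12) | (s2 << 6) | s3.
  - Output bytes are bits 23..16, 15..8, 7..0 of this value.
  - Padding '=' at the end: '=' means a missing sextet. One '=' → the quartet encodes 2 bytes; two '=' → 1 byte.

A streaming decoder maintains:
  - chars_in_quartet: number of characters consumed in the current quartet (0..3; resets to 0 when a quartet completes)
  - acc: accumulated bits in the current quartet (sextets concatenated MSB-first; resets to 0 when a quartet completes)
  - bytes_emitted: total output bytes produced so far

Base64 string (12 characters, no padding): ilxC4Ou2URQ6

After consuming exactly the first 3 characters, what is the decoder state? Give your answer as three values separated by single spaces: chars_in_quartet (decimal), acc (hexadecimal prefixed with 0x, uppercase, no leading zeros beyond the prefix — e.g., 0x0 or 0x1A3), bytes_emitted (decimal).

After char 0 ('i'=34): chars_in_quartet=1 acc=0x22 bytes_emitted=0
After char 1 ('l'=37): chars_in_quartet=2 acc=0x8A5 bytes_emitted=0
After char 2 ('x'=49): chars_in_quartet=3 acc=0x22971 bytes_emitted=0

Answer: 3 0x22971 0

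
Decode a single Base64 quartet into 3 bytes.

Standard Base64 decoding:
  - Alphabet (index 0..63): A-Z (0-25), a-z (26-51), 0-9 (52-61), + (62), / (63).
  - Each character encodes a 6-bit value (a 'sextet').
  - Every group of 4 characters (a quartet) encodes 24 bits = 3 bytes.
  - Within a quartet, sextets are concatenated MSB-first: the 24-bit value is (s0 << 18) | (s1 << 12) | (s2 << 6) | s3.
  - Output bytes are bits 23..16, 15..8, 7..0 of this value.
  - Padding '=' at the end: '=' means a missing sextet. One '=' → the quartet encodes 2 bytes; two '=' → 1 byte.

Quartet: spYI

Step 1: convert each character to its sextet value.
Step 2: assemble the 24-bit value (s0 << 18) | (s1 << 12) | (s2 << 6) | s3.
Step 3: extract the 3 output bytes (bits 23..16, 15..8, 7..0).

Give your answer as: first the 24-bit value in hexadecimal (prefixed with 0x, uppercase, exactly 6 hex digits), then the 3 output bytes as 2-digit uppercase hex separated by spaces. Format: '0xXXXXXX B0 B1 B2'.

Answer: 0xB29608 B2 96 08

Derivation:
Sextets: s=44, p=41, Y=24, I=8
24-bit: (44<<18) | (41<<12) | (24<<6) | 8
      = 0xB00000 | 0x029000 | 0x000600 | 0x000008
      = 0xB29608
Bytes: (v>>16)&0xFF=B2, (v>>8)&0xFF=96, v&0xFF=08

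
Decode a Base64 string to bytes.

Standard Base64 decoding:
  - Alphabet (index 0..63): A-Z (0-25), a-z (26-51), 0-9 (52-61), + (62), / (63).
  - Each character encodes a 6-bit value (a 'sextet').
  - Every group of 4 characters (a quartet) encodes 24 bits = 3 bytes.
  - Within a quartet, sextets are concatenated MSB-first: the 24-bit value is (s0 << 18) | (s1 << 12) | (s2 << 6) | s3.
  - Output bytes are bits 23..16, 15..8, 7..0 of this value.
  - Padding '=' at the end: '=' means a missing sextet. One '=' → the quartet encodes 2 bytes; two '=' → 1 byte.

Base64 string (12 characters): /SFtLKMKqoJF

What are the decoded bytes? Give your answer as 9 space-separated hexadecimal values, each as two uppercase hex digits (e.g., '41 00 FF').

Answer: FD 21 6D 2C A3 0A AA 82 45

Derivation:
After char 0 ('/'=63): chars_in_quartet=1 acc=0x3F bytes_emitted=0
After char 1 ('S'=18): chars_in_quartet=2 acc=0xFD2 bytes_emitted=0
After char 2 ('F'=5): chars_in_quartet=3 acc=0x3F485 bytes_emitted=0
After char 3 ('t'=45): chars_in_quartet=4 acc=0xFD216D -> emit FD 21 6D, reset; bytes_emitted=3
After char 4 ('L'=11): chars_in_quartet=1 acc=0xB bytes_emitted=3
After char 5 ('K'=10): chars_in_quartet=2 acc=0x2CA bytes_emitted=3
After char 6 ('M'=12): chars_in_quartet=3 acc=0xB28C bytes_emitted=3
After char 7 ('K'=10): chars_in_quartet=4 acc=0x2CA30A -> emit 2C A3 0A, reset; bytes_emitted=6
After char 8 ('q'=42): chars_in_quartet=1 acc=0x2A bytes_emitted=6
After char 9 ('o'=40): chars_in_quartet=2 acc=0xAA8 bytes_emitted=6
After char 10 ('J'=9): chars_in_quartet=3 acc=0x2AA09 bytes_emitted=6
After char 11 ('F'=5): chars_in_quartet=4 acc=0xAA8245 -> emit AA 82 45, reset; bytes_emitted=9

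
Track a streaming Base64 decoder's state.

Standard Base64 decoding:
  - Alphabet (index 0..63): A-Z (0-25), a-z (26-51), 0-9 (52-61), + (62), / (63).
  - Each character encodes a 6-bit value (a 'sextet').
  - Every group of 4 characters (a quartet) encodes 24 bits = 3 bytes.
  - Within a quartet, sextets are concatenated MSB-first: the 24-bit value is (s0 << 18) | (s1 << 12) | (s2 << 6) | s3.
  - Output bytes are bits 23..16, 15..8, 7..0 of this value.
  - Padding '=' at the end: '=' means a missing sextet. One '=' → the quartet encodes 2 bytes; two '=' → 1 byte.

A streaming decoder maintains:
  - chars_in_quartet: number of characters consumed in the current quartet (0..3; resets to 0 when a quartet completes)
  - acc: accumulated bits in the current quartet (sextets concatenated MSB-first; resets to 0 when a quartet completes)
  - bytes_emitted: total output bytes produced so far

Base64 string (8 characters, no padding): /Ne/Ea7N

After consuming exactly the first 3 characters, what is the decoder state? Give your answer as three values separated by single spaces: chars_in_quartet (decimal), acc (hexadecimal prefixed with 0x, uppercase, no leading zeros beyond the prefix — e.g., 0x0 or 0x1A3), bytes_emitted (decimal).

Answer: 3 0x3F35E 0

Derivation:
After char 0 ('/'=63): chars_in_quartet=1 acc=0x3F bytes_emitted=0
After char 1 ('N'=13): chars_in_quartet=2 acc=0xFCD bytes_emitted=0
After char 2 ('e'=30): chars_in_quartet=3 acc=0x3F35E bytes_emitted=0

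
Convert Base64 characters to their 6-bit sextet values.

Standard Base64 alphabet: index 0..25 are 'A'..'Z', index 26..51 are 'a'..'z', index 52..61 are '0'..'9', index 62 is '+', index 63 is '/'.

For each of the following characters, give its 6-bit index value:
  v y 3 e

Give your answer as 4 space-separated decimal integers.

'v': a..z range, 26 + ord('v') − ord('a') = 47
'y': a..z range, 26 + ord('y') − ord('a') = 50
'3': 0..9 range, 52 + ord('3') − ord('0') = 55
'e': a..z range, 26 + ord('e') − ord('a') = 30

Answer: 47 50 55 30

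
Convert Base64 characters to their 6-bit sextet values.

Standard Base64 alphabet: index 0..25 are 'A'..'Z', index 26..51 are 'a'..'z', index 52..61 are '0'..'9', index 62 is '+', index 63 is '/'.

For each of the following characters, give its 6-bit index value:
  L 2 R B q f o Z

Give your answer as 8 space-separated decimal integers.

Answer: 11 54 17 1 42 31 40 25

Derivation:
'L': A..Z range, ord('L') − ord('A') = 11
'2': 0..9 range, 52 + ord('2') − ord('0') = 54
'R': A..Z range, ord('R') − ord('A') = 17
'B': A..Z range, ord('B') − ord('A') = 1
'q': a..z range, 26 + ord('q') − ord('a') = 42
'f': a..z range, 26 + ord('f') − ord('a') = 31
'o': a..z range, 26 + ord('o') − ord('a') = 40
'Z': A..Z range, ord('Z') − ord('A') = 25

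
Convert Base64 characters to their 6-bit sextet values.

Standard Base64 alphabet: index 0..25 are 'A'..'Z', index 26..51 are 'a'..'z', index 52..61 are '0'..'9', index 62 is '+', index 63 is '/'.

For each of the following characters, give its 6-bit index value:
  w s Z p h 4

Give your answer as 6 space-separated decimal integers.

Answer: 48 44 25 41 33 56

Derivation:
'w': a..z range, 26 + ord('w') − ord('a') = 48
's': a..z range, 26 + ord('s') − ord('a') = 44
'Z': A..Z range, ord('Z') − ord('A') = 25
'p': a..z range, 26 + ord('p') − ord('a') = 41
'h': a..z range, 26 + ord('h') − ord('a') = 33
'4': 0..9 range, 52 + ord('4') − ord('0') = 56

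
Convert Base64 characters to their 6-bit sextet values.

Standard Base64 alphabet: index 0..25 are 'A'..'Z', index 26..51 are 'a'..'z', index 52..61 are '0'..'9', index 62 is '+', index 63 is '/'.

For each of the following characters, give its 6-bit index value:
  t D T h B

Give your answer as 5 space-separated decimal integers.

Answer: 45 3 19 33 1

Derivation:
't': a..z range, 26 + ord('t') − ord('a') = 45
'D': A..Z range, ord('D') − ord('A') = 3
'T': A..Z range, ord('T') − ord('A') = 19
'h': a..z range, 26 + ord('h') − ord('a') = 33
'B': A..Z range, ord('B') − ord('A') = 1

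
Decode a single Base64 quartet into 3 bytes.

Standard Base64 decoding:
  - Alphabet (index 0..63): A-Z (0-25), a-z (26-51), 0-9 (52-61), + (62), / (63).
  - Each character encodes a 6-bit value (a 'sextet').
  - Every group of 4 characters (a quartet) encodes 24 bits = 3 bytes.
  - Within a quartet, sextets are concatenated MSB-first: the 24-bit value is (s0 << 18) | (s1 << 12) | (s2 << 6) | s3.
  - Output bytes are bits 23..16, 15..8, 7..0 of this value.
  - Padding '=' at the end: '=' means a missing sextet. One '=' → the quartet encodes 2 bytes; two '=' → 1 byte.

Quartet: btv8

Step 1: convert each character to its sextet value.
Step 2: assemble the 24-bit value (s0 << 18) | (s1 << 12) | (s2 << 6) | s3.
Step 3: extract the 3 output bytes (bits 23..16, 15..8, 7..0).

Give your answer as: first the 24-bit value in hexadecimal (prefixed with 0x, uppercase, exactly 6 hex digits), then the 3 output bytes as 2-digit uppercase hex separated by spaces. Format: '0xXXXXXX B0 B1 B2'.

Sextets: b=27, t=45, v=47, 8=60
24-bit: (27<<18) | (45<<12) | (47<<6) | 60
      = 0x6C0000 | 0x02D000 | 0x000BC0 | 0x00003C
      = 0x6EDBFC
Bytes: (v>>16)&0xFF=6E, (v>>8)&0xFF=DB, v&0xFF=FC

Answer: 0x6EDBFC 6E DB FC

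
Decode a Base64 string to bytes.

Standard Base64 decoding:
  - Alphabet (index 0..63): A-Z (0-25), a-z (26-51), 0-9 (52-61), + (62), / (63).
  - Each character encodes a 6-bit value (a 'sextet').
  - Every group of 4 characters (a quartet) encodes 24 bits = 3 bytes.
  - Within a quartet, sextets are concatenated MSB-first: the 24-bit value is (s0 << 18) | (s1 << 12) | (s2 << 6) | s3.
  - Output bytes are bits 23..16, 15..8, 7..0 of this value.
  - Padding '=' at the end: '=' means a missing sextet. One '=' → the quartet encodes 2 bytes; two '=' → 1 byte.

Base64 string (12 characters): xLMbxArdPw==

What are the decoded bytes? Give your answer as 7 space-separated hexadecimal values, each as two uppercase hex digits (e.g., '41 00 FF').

After char 0 ('x'=49): chars_in_quartet=1 acc=0x31 bytes_emitted=0
After char 1 ('L'=11): chars_in_quartet=2 acc=0xC4B bytes_emitted=0
After char 2 ('M'=12): chars_in_quartet=3 acc=0x312CC bytes_emitted=0
After char 3 ('b'=27): chars_in_quartet=4 acc=0xC4B31B -> emit C4 B3 1B, reset; bytes_emitted=3
After char 4 ('x'=49): chars_in_quartet=1 acc=0x31 bytes_emitted=3
After char 5 ('A'=0): chars_in_quartet=2 acc=0xC40 bytes_emitted=3
After char 6 ('r'=43): chars_in_quartet=3 acc=0x3102B bytes_emitted=3
After char 7 ('d'=29): chars_in_quartet=4 acc=0xC40ADD -> emit C4 0A DD, reset; bytes_emitted=6
After char 8 ('P'=15): chars_in_quartet=1 acc=0xF bytes_emitted=6
After char 9 ('w'=48): chars_in_quartet=2 acc=0x3F0 bytes_emitted=6
Padding '==': partial quartet acc=0x3F0 -> emit 3F; bytes_emitted=7

Answer: C4 B3 1B C4 0A DD 3F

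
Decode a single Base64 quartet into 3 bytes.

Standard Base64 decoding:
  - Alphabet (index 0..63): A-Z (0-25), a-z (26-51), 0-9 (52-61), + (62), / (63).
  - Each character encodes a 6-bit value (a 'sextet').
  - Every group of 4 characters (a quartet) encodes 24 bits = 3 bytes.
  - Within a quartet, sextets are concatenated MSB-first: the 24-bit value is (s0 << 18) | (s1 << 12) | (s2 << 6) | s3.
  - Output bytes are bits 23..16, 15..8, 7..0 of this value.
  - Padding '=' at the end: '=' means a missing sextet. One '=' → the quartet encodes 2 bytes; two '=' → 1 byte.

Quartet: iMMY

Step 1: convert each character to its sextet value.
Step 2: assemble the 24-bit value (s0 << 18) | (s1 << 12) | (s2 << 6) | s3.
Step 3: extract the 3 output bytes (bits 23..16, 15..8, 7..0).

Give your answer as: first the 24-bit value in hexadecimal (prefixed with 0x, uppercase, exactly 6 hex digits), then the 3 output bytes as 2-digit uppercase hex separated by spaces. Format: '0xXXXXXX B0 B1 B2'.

Answer: 0x88C318 88 C3 18

Derivation:
Sextets: i=34, M=12, M=12, Y=24
24-bit: (34<<18) | (12<<12) | (12<<6) | 24
      = 0x880000 | 0x00C000 | 0x000300 | 0x000018
      = 0x88C318
Bytes: (v>>16)&0xFF=88, (v>>8)&0xFF=C3, v&0xFF=18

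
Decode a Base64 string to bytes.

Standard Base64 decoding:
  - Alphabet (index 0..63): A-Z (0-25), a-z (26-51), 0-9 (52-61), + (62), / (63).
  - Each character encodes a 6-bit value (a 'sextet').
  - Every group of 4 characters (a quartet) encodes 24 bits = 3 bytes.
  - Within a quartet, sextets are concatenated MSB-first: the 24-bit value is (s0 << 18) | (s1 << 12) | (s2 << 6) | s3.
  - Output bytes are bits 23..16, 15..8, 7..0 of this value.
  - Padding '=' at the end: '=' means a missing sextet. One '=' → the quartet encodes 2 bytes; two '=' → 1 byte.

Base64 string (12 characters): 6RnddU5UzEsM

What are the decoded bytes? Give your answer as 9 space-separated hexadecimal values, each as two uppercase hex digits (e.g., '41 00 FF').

After char 0 ('6'=58): chars_in_quartet=1 acc=0x3A bytes_emitted=0
After char 1 ('R'=17): chars_in_quartet=2 acc=0xE91 bytes_emitted=0
After char 2 ('n'=39): chars_in_quartet=3 acc=0x3A467 bytes_emitted=0
After char 3 ('d'=29): chars_in_quartet=4 acc=0xE919DD -> emit E9 19 DD, reset; bytes_emitted=3
After char 4 ('d'=29): chars_in_quartet=1 acc=0x1D bytes_emitted=3
After char 5 ('U'=20): chars_in_quartet=2 acc=0x754 bytes_emitted=3
After char 6 ('5'=57): chars_in_quartet=3 acc=0x1D539 bytes_emitted=3
After char 7 ('U'=20): chars_in_quartet=4 acc=0x754E54 -> emit 75 4E 54, reset; bytes_emitted=6
After char 8 ('z'=51): chars_in_quartet=1 acc=0x33 bytes_emitted=6
After char 9 ('E'=4): chars_in_quartet=2 acc=0xCC4 bytes_emitted=6
After char 10 ('s'=44): chars_in_quartet=3 acc=0x3312C bytes_emitted=6
After char 11 ('M'=12): chars_in_quartet=4 acc=0xCC4B0C -> emit CC 4B 0C, reset; bytes_emitted=9

Answer: E9 19 DD 75 4E 54 CC 4B 0C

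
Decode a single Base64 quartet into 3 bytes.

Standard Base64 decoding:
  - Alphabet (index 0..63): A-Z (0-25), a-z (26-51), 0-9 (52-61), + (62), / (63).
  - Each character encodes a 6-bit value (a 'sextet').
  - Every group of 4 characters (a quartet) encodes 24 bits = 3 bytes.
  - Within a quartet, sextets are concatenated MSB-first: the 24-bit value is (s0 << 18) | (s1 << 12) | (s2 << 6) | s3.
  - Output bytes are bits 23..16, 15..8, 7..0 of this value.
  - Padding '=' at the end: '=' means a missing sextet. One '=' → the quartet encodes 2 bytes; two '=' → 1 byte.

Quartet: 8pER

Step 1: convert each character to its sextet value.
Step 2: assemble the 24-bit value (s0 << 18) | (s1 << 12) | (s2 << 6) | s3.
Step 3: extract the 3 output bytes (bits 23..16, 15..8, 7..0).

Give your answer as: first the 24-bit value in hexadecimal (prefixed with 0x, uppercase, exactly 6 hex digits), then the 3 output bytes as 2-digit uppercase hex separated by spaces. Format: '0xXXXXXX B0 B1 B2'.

Answer: 0xF29111 F2 91 11

Derivation:
Sextets: 8=60, p=41, E=4, R=17
24-bit: (60<<18) | (41<<12) | (4<<6) | 17
      = 0xF00000 | 0x029000 | 0x000100 | 0x000011
      = 0xF29111
Bytes: (v>>16)&0xFF=F2, (v>>8)&0xFF=91, v&0xFF=11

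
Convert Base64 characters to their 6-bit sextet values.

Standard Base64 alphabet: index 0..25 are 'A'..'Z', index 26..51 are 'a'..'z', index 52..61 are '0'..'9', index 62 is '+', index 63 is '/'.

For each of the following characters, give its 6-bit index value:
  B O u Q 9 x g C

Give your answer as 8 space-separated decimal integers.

'B': A..Z range, ord('B') − ord('A') = 1
'O': A..Z range, ord('O') − ord('A') = 14
'u': a..z range, 26 + ord('u') − ord('a') = 46
'Q': A..Z range, ord('Q') − ord('A') = 16
'9': 0..9 range, 52 + ord('9') − ord('0') = 61
'x': a..z range, 26 + ord('x') − ord('a') = 49
'g': a..z range, 26 + ord('g') − ord('a') = 32
'C': A..Z range, ord('C') − ord('A') = 2

Answer: 1 14 46 16 61 49 32 2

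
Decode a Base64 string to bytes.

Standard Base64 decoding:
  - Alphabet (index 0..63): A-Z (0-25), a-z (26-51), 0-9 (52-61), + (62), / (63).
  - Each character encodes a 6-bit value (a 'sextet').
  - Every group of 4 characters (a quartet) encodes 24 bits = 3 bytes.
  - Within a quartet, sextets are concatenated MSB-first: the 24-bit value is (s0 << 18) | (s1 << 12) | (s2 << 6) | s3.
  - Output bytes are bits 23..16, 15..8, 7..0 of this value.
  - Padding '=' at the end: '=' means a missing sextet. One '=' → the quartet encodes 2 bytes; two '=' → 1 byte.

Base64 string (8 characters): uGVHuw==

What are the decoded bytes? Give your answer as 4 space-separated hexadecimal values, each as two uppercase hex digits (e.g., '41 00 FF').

After char 0 ('u'=46): chars_in_quartet=1 acc=0x2E bytes_emitted=0
After char 1 ('G'=6): chars_in_quartet=2 acc=0xB86 bytes_emitted=0
After char 2 ('V'=21): chars_in_quartet=3 acc=0x2E195 bytes_emitted=0
After char 3 ('H'=7): chars_in_quartet=4 acc=0xB86547 -> emit B8 65 47, reset; bytes_emitted=3
After char 4 ('u'=46): chars_in_quartet=1 acc=0x2E bytes_emitted=3
After char 5 ('w'=48): chars_in_quartet=2 acc=0xBB0 bytes_emitted=3
Padding '==': partial quartet acc=0xBB0 -> emit BB; bytes_emitted=4

Answer: B8 65 47 BB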